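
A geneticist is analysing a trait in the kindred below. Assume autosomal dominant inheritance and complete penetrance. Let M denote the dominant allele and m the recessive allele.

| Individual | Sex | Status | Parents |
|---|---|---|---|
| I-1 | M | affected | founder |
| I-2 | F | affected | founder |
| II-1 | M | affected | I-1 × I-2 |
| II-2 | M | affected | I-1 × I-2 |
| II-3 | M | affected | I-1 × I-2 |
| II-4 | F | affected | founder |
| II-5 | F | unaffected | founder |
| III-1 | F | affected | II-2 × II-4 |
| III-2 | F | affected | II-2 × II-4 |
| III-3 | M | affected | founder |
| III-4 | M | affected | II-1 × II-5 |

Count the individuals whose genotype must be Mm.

1

Obligate heterozygotes: III-4 is affected so carries M and received m from II-5 (mm), so III-4 is Mm.
Every other individual is either homozygous by phenotype or has at least one consistent homozygous assignment, so the count is 1.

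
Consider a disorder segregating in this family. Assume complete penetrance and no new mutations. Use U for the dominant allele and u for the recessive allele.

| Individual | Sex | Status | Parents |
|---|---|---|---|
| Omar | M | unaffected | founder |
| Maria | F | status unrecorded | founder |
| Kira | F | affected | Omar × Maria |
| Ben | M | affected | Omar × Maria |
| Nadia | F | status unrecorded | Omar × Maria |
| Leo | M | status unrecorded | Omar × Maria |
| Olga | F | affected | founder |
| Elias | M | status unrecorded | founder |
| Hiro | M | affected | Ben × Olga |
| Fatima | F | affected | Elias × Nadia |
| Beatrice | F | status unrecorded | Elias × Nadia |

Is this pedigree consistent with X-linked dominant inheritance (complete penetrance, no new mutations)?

A consistent assignment under X-linked dominant exists: Omar X^u Y, Maria X^U X^U, Kira X^U X^u, Ben X^U Y, Nadia X^U X^u, Leo X^U Y, Olga X^U X^U, Elias X^U Y, Hiro X^U Y, Fatima X^U X^U, Beatrice X^U X^U.
In this assignment every recorded phenotype matches its genotype and every non-founder's genotype is obtainable from its parents' genotypes, so the pedigree is consistent.

Yes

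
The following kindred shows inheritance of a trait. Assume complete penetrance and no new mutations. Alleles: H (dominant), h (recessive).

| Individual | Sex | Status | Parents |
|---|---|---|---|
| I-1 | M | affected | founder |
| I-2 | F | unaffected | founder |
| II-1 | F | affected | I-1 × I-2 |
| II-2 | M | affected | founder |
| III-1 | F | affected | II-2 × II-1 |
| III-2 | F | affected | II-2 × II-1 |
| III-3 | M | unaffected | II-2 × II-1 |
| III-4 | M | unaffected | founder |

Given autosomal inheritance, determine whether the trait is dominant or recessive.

II-2 and II-1 are both affected yet have an unaffected child III-3. Under a recessive model two affected parents are homozygous and every child would be affected, so the trait cannot be recessive.

dominant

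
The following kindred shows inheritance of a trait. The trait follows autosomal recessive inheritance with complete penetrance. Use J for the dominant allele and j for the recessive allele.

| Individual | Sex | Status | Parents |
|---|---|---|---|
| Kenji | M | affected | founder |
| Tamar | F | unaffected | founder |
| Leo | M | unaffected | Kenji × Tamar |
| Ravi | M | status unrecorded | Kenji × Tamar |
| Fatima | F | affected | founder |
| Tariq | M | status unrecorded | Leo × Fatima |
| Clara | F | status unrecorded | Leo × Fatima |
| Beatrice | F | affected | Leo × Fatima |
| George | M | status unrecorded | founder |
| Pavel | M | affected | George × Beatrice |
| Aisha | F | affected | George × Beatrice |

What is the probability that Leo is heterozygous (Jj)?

1

Leo is unaffected so carries J and received j from Kenji (jj), so Leo is Jj, giving P(Jj) = 1.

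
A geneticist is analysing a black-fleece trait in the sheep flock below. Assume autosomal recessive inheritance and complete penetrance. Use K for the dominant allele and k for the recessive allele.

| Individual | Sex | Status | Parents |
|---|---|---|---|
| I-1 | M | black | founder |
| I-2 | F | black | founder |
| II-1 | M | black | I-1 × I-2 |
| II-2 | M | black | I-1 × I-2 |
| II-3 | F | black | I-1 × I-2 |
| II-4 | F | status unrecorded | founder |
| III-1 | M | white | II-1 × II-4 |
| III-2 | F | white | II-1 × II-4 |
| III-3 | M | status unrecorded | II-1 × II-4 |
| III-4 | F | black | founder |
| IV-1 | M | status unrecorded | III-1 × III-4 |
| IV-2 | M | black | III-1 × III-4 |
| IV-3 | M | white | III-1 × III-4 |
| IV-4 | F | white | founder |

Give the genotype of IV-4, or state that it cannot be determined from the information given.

IV-4's phenotype allows KK or Kk, and no parent or child forces a single allele at both positions; consistent genotype assignments exist with IV-4 as KK or Kk.

cannot be determined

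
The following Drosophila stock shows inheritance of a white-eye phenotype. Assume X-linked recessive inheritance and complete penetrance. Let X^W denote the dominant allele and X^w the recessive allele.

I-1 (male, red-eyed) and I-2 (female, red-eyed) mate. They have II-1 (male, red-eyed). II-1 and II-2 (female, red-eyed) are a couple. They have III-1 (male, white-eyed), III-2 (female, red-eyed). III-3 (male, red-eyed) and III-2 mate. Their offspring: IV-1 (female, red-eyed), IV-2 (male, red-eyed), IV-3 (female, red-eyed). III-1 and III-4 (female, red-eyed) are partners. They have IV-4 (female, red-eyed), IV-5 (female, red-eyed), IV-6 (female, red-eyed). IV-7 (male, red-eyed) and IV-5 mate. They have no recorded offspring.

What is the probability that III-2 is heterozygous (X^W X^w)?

1/3

II-1 is red-eyed, so II-1 is X^W Y.
II-2 is red-eyed so carries W and passed w to III-1 (X^w Y), so II-2 is X^W X^w.
Their cross gives offspring ratios 1/2 X^W X^W : 1/2 X^W X^w. Conditioning on III-2 being red-eyed, P(X^W X^w) = 1/2 / 1 = 1/2 before taking III-2's own offspring into account.
III-3 is red-eyed, so III-3 is X^W Y.
Now use III-2's offspring. Probability of each recorded status — red-eyed son IV-2: 1/2 if III-2 is X^W X^w, 1 if X^W X^W. (IV-1, IV-3: equally likely either way, so uninformative.)
Bayes: P(X^W X^w) = 1/2·1/2 / (1/2·1/2 + 1/2·1) = 1/3.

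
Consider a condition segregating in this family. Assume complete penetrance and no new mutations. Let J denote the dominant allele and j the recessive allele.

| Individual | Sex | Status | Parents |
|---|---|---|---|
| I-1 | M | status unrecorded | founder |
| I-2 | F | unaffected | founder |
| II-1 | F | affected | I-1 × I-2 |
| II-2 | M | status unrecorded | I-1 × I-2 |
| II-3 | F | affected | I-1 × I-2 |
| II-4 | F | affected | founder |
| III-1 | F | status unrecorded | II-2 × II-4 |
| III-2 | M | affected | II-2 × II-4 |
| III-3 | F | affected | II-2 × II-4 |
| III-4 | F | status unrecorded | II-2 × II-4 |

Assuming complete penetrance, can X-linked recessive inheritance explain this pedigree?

A consistent assignment under X-linked recessive exists: I-1 X^j Y, I-2 X^J X^j, II-1 X^j X^j, II-2 X^j Y, II-3 X^j X^j, II-4 X^j X^j, III-1 X^j X^j, III-2 X^j Y, III-3 X^j X^j, III-4 X^j X^j.
In this assignment every recorded phenotype matches its genotype and every non-founder's genotype is obtainable from its parents' genotypes, so the pedigree is consistent.

Yes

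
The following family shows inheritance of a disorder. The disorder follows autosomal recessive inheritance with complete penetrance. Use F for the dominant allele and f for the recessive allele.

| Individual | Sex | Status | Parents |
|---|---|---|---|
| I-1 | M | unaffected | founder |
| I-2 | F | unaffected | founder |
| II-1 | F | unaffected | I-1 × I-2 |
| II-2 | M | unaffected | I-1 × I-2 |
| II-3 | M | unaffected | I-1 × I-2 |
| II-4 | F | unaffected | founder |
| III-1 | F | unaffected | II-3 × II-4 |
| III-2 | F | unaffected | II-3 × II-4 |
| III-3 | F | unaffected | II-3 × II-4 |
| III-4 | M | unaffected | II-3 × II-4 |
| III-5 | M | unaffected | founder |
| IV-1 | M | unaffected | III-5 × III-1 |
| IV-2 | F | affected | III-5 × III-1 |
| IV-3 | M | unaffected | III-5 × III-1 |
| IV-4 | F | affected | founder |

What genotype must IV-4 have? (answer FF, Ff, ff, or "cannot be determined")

ff

IV-4 is affected, so IV-4 is ff.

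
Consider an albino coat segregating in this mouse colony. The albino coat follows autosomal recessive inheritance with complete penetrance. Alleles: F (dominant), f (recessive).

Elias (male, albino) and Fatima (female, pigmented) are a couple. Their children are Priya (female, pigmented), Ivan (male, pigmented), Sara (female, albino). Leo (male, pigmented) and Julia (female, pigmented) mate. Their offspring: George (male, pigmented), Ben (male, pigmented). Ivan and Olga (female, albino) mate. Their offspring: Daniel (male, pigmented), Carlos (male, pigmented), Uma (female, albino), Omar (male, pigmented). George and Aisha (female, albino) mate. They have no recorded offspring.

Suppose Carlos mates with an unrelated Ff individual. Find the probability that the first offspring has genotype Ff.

1/2

Carlos is pigmented so carries F and received f from Olga (ff), so Carlos is Ff.
The cross gives 1/4 FF : 1/2 Ff : 1/4 ff, so P(offspring has genotype Ff) = 1/2.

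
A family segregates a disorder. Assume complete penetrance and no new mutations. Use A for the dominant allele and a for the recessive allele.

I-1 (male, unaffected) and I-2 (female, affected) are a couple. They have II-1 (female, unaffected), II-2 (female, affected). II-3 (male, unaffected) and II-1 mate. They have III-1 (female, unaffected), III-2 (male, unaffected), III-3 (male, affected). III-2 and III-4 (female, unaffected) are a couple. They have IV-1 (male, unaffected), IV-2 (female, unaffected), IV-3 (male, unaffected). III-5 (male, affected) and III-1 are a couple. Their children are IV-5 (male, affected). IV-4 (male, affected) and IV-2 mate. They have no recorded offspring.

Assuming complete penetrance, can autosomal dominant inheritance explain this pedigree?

No

Under autosomal dominant, III-3 (affected, male) cannot arise from II-3 (unaffected) × II-1 (unaffected).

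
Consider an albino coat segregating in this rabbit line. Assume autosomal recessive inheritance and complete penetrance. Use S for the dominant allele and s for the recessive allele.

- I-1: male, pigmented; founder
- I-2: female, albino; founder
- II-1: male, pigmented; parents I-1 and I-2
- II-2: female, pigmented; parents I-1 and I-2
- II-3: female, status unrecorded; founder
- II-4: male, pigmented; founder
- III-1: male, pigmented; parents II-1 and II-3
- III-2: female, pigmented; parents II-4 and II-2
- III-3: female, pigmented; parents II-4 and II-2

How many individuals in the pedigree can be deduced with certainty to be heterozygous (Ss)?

Obligate heterozygotes: II-1 is pigmented so carries S and received s from I-2 (ss), so II-1 is Ss; II-2 is pigmented so carries S and received s from I-2 (ss), so II-2 is Ss.
Every other individual is either homozygous by phenotype or has at least one consistent homozygous assignment, so the count is 2.

2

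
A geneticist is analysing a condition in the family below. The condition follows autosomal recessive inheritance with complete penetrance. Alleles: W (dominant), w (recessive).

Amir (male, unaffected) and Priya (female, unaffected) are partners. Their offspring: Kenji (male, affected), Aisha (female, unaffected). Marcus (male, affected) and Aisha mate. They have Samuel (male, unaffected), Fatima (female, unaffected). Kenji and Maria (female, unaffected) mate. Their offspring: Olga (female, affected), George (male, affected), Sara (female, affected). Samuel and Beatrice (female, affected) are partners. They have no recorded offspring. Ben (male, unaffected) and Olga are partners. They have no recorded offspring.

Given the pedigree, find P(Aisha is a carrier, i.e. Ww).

1/3

Amir is unaffected so carries W and passed w to Kenji (ww), so Amir is Ww.
Priya is unaffected so carries W and passed w to Kenji (ww), so Priya is Ww.
Their cross gives offspring ratios 1/4 WW : 1/2 Ww : 1/4 ww. Conditioning on Aisha being unaffected, P(Ww) = 1/2 / 3/4 = 2/3 before taking Aisha's own offspring into account.
Marcus is affected, so Marcus is ww.
Now use Aisha's offspring. Probability of each recorded status — unaffected son Samuel: 1/2 if Aisha is Ww, 1 if WW; unaffected daughter Fatima: 1/2 if Aisha is Ww, 1 if WW.
Bayes: P(Ww) = 2/3·1/4 / (2/3·1/4 + 1/3·1) = 1/3.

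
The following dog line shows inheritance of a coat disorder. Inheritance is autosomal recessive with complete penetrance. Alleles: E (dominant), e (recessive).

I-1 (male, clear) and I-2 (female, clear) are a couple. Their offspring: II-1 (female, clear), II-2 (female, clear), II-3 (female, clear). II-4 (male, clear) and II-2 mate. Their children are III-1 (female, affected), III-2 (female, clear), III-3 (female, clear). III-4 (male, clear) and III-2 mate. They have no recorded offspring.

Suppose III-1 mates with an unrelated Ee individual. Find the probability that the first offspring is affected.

III-1 is affected, so III-1 is ee.
The cross gives 1/2 Ee : 1/2 ee, so P(offspring is affected) = 1/2.

1/2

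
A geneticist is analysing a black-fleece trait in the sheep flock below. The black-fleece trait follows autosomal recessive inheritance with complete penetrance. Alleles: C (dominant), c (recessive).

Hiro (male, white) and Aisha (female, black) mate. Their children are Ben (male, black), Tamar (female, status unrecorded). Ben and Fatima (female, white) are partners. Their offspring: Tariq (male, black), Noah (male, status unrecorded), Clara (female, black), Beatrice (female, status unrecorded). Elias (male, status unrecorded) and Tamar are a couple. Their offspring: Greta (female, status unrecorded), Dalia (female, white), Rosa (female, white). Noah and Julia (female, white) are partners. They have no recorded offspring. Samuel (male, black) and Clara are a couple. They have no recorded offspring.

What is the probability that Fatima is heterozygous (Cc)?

1

Fatima is white so carries C and passed c to Tariq (cc), so Fatima is Cc, giving P(Cc) = 1.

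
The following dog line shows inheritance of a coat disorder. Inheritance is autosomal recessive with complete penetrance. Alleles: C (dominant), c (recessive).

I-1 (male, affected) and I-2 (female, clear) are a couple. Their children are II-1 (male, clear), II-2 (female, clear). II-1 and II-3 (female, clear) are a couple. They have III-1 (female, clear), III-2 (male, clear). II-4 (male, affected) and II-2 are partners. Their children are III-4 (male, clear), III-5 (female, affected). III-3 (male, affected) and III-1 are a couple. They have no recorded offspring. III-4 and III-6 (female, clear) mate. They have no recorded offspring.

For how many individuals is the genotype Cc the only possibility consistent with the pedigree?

Obligate heterozygotes: II-1 is clear so carries C and received c from I-1 (cc), so II-1 is Cc; II-2 is clear so carries C and received c from I-1 (cc), so II-2 is Cc; III-4 is clear so carries C and received c from II-4 (cc), so III-4 is Cc.
Every other individual is either homozygous by phenotype or has at least one consistent homozygous assignment, so the count is 3.

3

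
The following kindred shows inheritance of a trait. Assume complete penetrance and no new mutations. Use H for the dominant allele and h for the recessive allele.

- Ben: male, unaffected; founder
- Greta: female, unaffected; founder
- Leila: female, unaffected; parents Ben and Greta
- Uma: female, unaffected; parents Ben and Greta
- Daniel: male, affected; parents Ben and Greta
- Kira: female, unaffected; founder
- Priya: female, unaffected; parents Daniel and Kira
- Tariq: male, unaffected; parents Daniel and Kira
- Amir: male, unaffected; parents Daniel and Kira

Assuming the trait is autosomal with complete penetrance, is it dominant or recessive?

recessive

Ben and Greta are both unaffected yet have an affected child Daniel. Under dominance, an affected child requires at least one affected parent, so the trait cannot be dominant.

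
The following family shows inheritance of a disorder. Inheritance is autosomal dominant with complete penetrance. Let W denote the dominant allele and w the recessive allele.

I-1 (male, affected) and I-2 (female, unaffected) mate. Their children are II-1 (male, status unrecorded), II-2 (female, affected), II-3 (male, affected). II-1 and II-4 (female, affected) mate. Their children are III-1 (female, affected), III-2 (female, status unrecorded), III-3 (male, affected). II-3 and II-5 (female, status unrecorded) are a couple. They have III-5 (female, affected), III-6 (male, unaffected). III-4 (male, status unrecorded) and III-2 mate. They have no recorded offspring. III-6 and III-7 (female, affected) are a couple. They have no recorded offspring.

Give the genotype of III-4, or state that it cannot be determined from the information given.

III-4's phenotype is unrecorded, and no parent or child forces a single allele at both positions; consistent genotype assignments exist with III-4 as WW or Ww or ww.

cannot be determined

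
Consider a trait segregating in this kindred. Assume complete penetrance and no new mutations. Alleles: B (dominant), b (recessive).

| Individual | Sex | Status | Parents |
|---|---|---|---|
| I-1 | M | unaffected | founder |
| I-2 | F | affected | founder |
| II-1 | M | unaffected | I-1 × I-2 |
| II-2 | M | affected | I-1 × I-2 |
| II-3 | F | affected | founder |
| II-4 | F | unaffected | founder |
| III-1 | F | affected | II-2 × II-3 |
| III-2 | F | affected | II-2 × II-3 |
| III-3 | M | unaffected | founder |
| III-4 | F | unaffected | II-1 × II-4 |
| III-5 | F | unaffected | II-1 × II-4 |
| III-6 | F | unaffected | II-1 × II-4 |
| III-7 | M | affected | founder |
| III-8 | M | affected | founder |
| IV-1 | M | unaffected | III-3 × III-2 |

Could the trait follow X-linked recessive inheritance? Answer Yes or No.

Under X-linked recessive, II-1 (unaffected, male) cannot arise from I-1 (unaffected) × I-2 (affected).

No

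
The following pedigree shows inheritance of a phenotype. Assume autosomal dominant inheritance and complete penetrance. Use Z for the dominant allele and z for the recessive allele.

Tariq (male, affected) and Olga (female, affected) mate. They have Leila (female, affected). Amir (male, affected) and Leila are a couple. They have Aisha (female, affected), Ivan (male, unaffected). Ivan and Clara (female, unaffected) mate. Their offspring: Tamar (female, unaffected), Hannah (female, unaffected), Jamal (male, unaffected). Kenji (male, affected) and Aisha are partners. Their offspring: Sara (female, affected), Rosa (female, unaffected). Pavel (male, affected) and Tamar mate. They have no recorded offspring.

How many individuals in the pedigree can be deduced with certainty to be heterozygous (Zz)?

Obligate heterozygotes: Leila is affected so carries Z and passed z to Ivan (zz), so Leila is Zz; Amir is affected so carries Z and passed z to Ivan (zz), so Amir is Zz; Aisha is affected so carries Z and passed z to Rosa (zz), so Aisha is Zz; Kenji is affected so carries Z and passed z to Rosa (zz), so Kenji is Zz.
Every other individual is either homozygous by phenotype or has at least one consistent homozygous assignment, so the count is 4.

4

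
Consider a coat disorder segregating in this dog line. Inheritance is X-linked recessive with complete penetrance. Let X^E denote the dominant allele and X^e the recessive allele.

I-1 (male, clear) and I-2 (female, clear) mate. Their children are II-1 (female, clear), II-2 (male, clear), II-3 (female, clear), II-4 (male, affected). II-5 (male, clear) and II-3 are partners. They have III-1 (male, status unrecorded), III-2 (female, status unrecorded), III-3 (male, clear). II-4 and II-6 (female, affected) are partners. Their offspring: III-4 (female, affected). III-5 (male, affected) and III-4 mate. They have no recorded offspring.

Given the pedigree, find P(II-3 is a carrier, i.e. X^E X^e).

1/3

I-1 is clear, so I-1 is X^E Y.
I-2 is clear so carries E and passed e to II-4 (X^e Y), so I-2 is X^E X^e.
Their cross gives offspring ratios 1/2 X^E X^E : 1/2 X^E X^e. Conditioning on II-3 being clear, P(X^E X^e) = 1/2 / 1 = 1/2 before taking II-3's own offspring into account.
II-5 is clear, so II-5 is X^E Y.
Now use II-3's offspring. Probability of each recorded status — clear son III-3: 1/2 if II-3 is X^E X^e, 1 if X^E X^E. (III-1, III-2: equally likely either way, so uninformative.)
Bayes: P(X^E X^e) = 1/2·1/2 / (1/2·1/2 + 1/2·1) = 1/3.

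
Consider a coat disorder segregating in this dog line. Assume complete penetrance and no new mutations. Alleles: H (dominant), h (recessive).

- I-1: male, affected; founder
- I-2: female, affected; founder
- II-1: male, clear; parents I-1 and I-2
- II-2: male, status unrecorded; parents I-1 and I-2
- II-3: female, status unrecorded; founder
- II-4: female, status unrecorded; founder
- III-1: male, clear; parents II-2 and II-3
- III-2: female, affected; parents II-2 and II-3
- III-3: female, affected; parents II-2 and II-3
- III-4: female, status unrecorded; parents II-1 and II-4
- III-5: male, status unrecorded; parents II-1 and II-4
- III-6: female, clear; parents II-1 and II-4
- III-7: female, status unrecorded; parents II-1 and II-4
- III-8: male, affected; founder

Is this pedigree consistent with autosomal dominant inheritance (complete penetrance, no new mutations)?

A consistent assignment under autosomal dominant exists: I-1 Hh, I-2 Hh, II-1 hh, II-2 Hh, II-3 Hh, II-4 Hh, III-1 hh, III-2 HH, III-3 HH, III-4 Hh, III-5 Hh, III-6 hh, III-7 Hh, III-8 HH.
In this assignment every recorded phenotype matches its genotype and every non-founder's genotype is obtainable from its parents' genotypes, so the pedigree is consistent.

Yes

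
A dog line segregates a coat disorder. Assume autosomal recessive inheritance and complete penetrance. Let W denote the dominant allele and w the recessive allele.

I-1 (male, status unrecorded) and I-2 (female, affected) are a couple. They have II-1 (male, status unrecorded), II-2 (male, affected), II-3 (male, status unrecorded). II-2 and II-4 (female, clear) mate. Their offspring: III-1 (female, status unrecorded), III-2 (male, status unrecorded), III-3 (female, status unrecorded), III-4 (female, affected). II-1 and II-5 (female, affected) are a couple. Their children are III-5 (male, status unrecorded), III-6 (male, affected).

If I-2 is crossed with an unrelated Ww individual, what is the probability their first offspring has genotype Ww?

1/2

I-2 is affected, so I-2 is ww.
The cross gives 1/2 Ww : 1/2 ww, so P(offspring has genotype Ww) = 1/2.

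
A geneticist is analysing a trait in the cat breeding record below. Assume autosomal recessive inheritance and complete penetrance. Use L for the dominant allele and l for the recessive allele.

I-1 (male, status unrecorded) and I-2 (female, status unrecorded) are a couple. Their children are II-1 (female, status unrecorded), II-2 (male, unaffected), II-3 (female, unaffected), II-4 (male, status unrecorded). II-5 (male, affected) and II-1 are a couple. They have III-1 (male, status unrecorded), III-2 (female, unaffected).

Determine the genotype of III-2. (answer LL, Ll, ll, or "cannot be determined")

Ll

From phenotype alone, III-2 is LL or Ll.
III-2 is unaffected so carries L and received l from II-5 (ll), so III-2 is Ll.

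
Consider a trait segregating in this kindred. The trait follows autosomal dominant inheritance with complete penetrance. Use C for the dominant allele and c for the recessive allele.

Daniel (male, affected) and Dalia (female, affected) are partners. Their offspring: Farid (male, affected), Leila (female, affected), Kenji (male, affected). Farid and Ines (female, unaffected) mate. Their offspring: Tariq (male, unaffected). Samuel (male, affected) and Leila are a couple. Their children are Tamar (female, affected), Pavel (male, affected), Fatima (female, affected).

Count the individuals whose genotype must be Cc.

1

Obligate heterozygotes: Farid is affected so carries C and passed c to Tariq (cc), so Farid is Cc.
Every other individual is either homozygous by phenotype or has at least one consistent homozygous assignment, so the count is 1.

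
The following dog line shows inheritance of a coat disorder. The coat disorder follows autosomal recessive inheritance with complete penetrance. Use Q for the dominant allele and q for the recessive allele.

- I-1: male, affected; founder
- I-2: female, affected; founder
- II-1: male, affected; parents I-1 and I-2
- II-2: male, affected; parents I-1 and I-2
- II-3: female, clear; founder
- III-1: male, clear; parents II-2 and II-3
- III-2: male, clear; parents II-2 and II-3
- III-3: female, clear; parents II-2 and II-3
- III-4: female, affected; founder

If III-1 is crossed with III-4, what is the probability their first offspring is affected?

III-1 is clear so carries Q and received q from II-2 (qq), so III-1 is Qq.
III-4 is affected, so III-4 is qq.
The cross gives 1/2 Qq : 1/2 qq, so P(offspring is affected) = 1/2.

1/2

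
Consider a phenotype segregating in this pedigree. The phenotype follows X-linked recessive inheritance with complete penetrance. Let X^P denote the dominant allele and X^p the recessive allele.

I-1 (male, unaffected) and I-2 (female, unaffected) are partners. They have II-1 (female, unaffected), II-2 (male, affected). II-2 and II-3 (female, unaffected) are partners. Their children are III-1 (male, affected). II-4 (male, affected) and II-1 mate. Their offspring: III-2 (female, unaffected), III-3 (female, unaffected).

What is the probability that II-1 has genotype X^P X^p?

I-1 is unaffected, so I-1 is X^P Y.
I-2 is unaffected so carries P and passed p to II-2 (X^p Y), so I-2 is X^P X^p.
Their cross gives offspring ratios 1/2 X^P X^P : 1/2 X^P X^p. Conditioning on II-1 being unaffected, P(X^P X^p) = 1/2 / 1 = 1/2 before taking II-1's own offspring into account.
II-4 is affected, so II-4 is X^p Y.
Now use II-1's offspring. Probability of each recorded status — unaffected daughter III-2: 1/2 if II-1 is X^P X^p, 1 if X^P X^P; unaffected daughter III-3: 1/2 if II-1 is X^P X^p, 1 if X^P X^P.
Bayes: P(X^P X^p) = 1/2·1/4 / (1/2·1/4 + 1/2·1) = 1/5.

1/5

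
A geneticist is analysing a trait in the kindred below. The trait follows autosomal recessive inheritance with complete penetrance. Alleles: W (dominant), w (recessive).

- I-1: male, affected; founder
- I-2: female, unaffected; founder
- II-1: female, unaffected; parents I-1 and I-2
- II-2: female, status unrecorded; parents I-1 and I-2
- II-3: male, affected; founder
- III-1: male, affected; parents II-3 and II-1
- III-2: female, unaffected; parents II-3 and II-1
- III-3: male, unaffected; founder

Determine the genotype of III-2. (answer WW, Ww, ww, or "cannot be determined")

Ww

From phenotype alone, III-2 is WW or Ww.
III-2 is unaffected so carries W and received w from II-3 (ww), so III-2 is Ww.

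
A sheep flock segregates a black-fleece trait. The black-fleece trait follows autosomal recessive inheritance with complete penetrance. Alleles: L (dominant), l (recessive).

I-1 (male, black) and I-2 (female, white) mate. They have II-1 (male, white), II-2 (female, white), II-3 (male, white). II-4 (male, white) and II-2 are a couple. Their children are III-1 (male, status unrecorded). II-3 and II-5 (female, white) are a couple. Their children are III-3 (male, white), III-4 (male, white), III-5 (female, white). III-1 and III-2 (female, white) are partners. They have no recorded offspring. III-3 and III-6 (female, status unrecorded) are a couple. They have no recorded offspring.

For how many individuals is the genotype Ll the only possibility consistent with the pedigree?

3

Obligate heterozygotes: II-1 is white so carries L and received l from I-1 (ll), so II-1 is Ll; II-2 is white so carries L and received l from I-1 (ll), so II-2 is Ll; II-3 is white so carries L and received l from I-1 (ll), so II-3 is Ll.
Every other individual is either homozygous by phenotype or has at least one consistent homozygous assignment, so the count is 3.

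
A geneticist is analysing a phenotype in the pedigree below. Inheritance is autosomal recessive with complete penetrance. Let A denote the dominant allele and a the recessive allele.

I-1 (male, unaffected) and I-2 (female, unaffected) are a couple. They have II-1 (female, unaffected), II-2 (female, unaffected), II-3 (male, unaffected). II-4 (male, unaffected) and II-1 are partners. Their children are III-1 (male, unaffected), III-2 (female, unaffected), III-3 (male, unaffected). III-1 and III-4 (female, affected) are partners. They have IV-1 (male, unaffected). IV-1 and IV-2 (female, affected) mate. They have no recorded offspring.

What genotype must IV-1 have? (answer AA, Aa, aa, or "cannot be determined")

From phenotype alone, IV-1 is AA or Aa.
IV-1 is unaffected so carries A and received a from III-4 (aa), so IV-1 is Aa.

Aa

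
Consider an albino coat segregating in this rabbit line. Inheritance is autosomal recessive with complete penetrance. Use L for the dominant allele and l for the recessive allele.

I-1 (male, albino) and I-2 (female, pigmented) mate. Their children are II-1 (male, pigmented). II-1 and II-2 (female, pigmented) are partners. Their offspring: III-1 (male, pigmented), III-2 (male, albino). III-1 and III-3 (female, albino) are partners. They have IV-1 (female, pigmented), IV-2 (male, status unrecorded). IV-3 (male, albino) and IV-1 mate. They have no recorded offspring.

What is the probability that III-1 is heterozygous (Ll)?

II-1 is pigmented so carries L and received l from I-1 (ll), so II-1 is Ll.
II-2 is pigmented so carries L and passed l to III-2 (ll), so II-2 is Ll.
Their cross gives offspring ratios 1/4 LL : 1/2 Ll : 1/4 ll. Conditioning on III-1 being pigmented, P(Ll) = 1/2 / 3/4 = 2/3 before taking III-1's own offspring into account.
III-3 is albino, so III-3 is ll.
Now use III-1's offspring. Probability of each recorded status — pigmented daughter IV-1: 1/2 if III-1 is Ll, 1 if LL. (IV-2: equally likely either way, so uninformative.)
Bayes: P(Ll) = 2/3·1/2 / (2/3·1/2 + 1/3·1) = 1/2.

1/2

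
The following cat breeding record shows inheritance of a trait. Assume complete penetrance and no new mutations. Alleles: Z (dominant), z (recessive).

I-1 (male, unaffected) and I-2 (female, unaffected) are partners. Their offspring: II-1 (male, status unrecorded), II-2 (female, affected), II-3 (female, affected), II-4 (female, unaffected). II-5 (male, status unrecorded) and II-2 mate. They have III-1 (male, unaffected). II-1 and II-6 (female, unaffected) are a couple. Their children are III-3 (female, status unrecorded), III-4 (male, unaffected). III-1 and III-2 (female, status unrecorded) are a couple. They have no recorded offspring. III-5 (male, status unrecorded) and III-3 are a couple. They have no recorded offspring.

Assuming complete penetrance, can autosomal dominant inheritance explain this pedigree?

Under autosomal dominant, II-2 (affected, female) cannot arise from I-1 (unaffected) × I-2 (unaffected).

No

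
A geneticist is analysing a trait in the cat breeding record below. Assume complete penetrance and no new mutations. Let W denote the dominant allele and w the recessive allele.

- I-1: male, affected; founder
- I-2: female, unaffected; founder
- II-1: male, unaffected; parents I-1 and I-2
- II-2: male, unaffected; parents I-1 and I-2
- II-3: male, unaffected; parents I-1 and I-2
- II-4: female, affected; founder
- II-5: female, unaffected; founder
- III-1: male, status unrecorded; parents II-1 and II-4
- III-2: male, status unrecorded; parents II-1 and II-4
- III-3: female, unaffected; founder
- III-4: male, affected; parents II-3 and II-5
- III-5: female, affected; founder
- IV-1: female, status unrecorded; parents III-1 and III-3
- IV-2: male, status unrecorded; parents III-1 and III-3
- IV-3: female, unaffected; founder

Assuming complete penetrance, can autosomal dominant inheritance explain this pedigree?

Under autosomal dominant, III-4 (affected, male) cannot arise from II-3 (unaffected) × II-5 (unaffected).

No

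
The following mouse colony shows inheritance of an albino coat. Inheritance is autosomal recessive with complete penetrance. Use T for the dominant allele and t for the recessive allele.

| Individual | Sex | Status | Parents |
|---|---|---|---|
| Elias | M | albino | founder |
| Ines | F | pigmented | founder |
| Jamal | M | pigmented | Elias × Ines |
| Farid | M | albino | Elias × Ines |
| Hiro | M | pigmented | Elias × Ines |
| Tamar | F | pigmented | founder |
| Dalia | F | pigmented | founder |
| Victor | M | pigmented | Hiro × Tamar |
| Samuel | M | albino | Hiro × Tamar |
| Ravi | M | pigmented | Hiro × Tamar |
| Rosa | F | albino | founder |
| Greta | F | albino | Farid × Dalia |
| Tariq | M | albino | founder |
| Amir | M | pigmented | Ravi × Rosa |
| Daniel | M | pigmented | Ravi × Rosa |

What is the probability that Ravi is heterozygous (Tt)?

Hiro is pigmented so carries T and received t from Elias (tt), so Hiro is Tt.
Tamar is pigmented so carries T and passed t to Samuel (tt), so Tamar is Tt.
Their cross gives offspring ratios 1/4 TT : 1/2 Tt : 1/4 tt. Conditioning on Ravi being pigmented, P(Tt) = 1/2 / 3/4 = 2/3 before taking Ravi's own offspring into account.
Rosa is albino, so Rosa is tt.
Now use Ravi's offspring. Probability of each recorded status — pigmented son Amir: 1/2 if Ravi is Tt, 1 if TT; pigmented son Daniel: 1/2 if Ravi is Tt, 1 if TT.
Bayes: P(Tt) = 2/3·1/4 / (2/3·1/4 + 1/3·1) = 1/3.

1/3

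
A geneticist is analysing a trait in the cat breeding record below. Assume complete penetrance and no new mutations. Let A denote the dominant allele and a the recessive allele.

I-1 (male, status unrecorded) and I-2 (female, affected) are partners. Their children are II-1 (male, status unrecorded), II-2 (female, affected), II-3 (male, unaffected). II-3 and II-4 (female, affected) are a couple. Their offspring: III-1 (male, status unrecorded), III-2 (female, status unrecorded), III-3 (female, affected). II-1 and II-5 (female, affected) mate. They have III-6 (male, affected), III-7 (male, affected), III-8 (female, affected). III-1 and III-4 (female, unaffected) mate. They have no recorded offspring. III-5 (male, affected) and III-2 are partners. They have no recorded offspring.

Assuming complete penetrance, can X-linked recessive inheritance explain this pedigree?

Under X-linked recessive, II-3 (unaffected, male) cannot arise from I-1 (unrecorded) × I-2 (affected).

No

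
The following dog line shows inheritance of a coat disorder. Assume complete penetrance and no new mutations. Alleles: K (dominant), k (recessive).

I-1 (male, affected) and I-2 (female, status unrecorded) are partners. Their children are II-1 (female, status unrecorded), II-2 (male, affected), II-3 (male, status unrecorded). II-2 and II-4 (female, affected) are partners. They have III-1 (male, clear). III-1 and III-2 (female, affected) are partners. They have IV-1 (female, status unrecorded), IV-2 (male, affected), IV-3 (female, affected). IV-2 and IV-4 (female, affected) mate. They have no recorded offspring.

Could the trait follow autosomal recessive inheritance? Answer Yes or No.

No

Under autosomal recessive, III-1 (clear, male) cannot arise from II-2 (affected) × II-4 (affected).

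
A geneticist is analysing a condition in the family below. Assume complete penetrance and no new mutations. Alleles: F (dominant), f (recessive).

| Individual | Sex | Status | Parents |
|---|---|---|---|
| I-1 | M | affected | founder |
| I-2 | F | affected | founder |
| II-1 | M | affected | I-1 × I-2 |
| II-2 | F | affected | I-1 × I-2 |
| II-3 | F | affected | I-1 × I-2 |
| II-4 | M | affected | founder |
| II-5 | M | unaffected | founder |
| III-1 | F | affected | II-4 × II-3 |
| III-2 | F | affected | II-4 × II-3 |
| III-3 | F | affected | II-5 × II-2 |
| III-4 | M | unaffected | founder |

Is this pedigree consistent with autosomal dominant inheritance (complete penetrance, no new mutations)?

Yes

A consistent assignment under autosomal dominant exists: I-1 FF, I-2 FF, II-1 FF, II-2 FF, II-3 FF, II-4 FF, II-5 ff, III-1 FF, III-2 FF, III-3 Ff, III-4 ff.
In this assignment every recorded phenotype matches its genotype and every non-founder's genotype is obtainable from its parents' genotypes, so the pedigree is consistent.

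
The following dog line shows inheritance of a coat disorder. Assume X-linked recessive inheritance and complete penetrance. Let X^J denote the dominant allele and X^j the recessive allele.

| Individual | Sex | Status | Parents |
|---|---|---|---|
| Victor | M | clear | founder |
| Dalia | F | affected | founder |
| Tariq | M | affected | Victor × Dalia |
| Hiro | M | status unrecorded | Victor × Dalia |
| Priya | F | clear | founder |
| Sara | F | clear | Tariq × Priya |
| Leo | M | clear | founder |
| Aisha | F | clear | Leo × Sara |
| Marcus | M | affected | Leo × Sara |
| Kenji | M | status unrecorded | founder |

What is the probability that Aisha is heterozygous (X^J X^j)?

Leo is clear, so Leo is X^J Y.
Sara is clear so carries J and received j from Tariq (X^j Y), so Sara is X^J X^j.
Their cross gives offspring ratios 1/2 X^J X^J : 1/2 X^J X^j. Conditioning on Aisha being clear, P(X^J X^j) = 1/2 / 1 = 1/2.

1/2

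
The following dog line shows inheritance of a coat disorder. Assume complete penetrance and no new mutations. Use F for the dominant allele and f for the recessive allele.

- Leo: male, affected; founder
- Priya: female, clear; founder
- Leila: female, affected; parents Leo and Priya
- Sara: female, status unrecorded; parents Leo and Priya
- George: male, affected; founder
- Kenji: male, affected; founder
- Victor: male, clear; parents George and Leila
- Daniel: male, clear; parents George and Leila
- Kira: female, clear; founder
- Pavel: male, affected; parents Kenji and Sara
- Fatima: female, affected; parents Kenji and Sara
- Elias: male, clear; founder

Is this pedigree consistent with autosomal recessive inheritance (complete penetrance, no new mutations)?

Under autosomal recessive, Victor (clear, male) cannot arise from George (affected) × Leila (affected).

No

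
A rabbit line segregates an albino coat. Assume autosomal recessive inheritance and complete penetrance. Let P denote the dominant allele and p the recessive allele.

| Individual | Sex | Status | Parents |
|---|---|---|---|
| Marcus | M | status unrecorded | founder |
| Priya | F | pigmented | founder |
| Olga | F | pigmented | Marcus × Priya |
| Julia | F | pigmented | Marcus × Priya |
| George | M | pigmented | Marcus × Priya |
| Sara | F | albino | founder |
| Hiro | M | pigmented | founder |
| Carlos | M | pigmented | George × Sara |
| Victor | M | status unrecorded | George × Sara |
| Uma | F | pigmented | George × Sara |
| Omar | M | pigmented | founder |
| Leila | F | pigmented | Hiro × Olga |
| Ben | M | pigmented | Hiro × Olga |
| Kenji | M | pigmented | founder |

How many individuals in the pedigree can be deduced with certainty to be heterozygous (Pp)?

Obligate heterozygotes: Carlos is pigmented so carries P and received p from Sara (pp), so Carlos is Pp; Uma is pigmented so carries P and received p from Sara (pp), so Uma is Pp.
Every other individual is either homozygous by phenotype or has at least one consistent homozygous assignment, so the count is 2.

2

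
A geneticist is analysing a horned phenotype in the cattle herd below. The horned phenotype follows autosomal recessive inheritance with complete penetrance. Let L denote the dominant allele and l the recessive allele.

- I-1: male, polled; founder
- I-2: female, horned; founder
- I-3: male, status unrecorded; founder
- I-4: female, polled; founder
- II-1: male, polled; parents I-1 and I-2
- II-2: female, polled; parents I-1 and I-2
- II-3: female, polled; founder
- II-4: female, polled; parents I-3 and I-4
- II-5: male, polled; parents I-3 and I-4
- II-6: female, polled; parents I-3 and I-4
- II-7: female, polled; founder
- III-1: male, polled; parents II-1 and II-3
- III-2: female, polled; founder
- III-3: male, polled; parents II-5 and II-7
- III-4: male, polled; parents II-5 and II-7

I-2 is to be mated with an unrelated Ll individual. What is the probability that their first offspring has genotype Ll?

I-2 is horned, so I-2 is ll.
The cross gives 1/2 Ll : 1/2 ll, so P(offspring has genotype Ll) = 1/2.

1/2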